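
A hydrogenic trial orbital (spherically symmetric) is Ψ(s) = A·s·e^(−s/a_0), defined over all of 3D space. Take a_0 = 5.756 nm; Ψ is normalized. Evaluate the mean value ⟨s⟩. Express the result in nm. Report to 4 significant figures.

By definition ⟨s⟩ = ∫ s |Ψ(s)|² 4πs² ds.
With ∫₀^∞ s^5 e^(−αs) ds = 5!/α^6, since the A² factors cancel between numerator and denominator, ⟨s⟩ = 5·a_0/2.
With a_0 = 5.756, ⟨s⟩ = 14.390.

⟨s⟩ ≈ 14.39 nm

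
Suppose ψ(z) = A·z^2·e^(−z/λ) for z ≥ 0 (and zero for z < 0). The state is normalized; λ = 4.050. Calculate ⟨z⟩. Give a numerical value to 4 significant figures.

⟨z⟩ ≈ 10.13

By definition ⟨z⟩ = ∫ z |ψ(z)|² dz.
With ∫₀^∞ z^5 e^(−αz) dz = 5!/α^6, the ratio of the moment integral to the normalization integral gives ⟨z⟩ = 5·λ/2.
Putting λ = 4.050 gives 10.125.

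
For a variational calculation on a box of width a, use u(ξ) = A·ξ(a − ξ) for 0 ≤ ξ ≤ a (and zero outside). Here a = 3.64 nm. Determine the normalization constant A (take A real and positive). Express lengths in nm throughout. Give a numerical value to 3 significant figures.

The normalization condition is ∫|u|² dξ = 1 from 0 to a.
The integral (without the A² prefactor) comes out to a^5/30.
Setting this equal to 1 gives A² = 1/(a^5/30).
With a = 3.64: A² = 0.04695 and A = 0.2167.

A ≈ 0.217 nm^(-5/2)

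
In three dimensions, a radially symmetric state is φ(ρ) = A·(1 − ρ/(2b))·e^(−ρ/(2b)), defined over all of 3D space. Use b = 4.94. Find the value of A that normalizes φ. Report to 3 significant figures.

A ≈ 0.0182

Require ∫ |φ|² 4πρ² dρ = 1 over the whole domain.
(Spherical symmetry: dV = 4πρ² dρ.)
With φ = A·(1 − ρ/(2b))·e^(−ρ/(2b)), the integral evaluates to A²·[8·π·b^3].
Plugging in b = 4.94 yields A = 0.01817.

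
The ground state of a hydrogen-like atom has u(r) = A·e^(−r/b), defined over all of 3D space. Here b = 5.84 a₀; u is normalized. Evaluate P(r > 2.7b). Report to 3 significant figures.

With dV = 4πr²dr, the probability is ∫|u|² dV over r > 2.7b.
A² is fixed by ∫₀^∞ 4πr²|u|² dr = 1, i.e. A² = (π·b^3)^(−1).
In terms of t = r/b (A², 4π and the length scale all cancel between numerator and denominator), P = [∫_{2.7}^{∞} t^2·e^(-2·t) dt] / [∫_{0}^{∞} t^2·e^(-2·t) dt].
An antiderivative of t^2·e^(-2·t) is -(2·t^2 + 2·t + 1)·e^(-2·t)/4; evaluating from 2.7 to ∞ gives 1049·e^(-27/5)/200, while the full integral is 1/4.
This evaluates to P = 0.09476.

P ≈ 0.0948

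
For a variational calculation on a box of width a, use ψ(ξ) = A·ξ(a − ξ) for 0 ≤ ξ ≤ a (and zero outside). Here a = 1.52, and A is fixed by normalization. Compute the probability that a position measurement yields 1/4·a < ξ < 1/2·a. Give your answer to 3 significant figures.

P ≈ 0.396

P = ∫_{1/4·a}^{1/2·a} |ψ(ξ)|² dξ.
With A² fixed by ∫|ψ|² = 1, i.e. A² = (a^5/30)^(−1), substitute and integrate.
In terms of u = ξ/a (A² and the length scale cancel between numerator and denominator), P = [∫_{1/4}^{1/2} u^2·(1 - u)^2 du] / [∫_{0}^{1} u^2·(1 - u)^2 du].
Using ∫ u^2·(1 - u)^2 du = u^3·(6·u^2 - 15·u + 10)/30, the numerator is ≈ 0.013216 and the denominator is 1/30.
The result is P = 203/512.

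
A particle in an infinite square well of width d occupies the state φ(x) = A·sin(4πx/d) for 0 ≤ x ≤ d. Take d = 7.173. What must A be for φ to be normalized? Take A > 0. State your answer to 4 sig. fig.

A ≈ 0.5280

Normalization requires ∫|φ|² dx = 1, integrated from 0 to d.
Using sin²θ = (1 − cos 2θ)/2, with φ = A·sin(4πx/d), the integral evaluates to A²·[d/2].
Hence A² = 1/[d/2].
With d = 7.173: A² = 0.27882 and A = 0.52804.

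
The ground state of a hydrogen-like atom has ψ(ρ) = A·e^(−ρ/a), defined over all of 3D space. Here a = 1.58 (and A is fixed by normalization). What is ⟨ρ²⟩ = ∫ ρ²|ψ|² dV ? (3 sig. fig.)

By definition ⟨ρ²⟩ = ∫ ρ^2 |ψ(ρ)|² 4πρ² dρ.
Evaluating both integrals, ⟨ρ²⟩ = 3·a^2.
Putting a = 1.58 gives 7.489.

⟨ρ^2⟩ ≈ 7.49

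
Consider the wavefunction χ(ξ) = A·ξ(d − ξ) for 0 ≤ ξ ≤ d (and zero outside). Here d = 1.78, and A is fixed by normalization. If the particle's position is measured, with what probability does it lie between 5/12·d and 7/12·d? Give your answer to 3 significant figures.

P ≈ 0.307

|χ|² is the probability density, so P = ∫_{5/12·d}^{7/12·d} |χ|² dξ.
Since A² = 1/(d^5/30), this is the region integral divided by the full normalization integral.
Substituting u = ξ/d, A² and the length scale cancel in the ratio: P = ∫_{5/12}^{7/12} u^2·(1 - u)^2 du / ∫_{0}^{1} u^2·(1 - u)^2 du.
An antiderivative of u^2·(1 - u)^2 is u^3·(6·u^2 - 15·u + 10)/30; evaluating from 5/12 to 7/12 gives ≈ 0.010225, while the full integral is 1/30.
This works out to P = 0.3068.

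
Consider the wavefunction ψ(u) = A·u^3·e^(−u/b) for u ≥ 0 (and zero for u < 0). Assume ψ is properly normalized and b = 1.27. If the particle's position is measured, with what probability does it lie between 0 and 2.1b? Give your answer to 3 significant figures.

P ≈ 0.133

The probability is P = ∫ |ψ|² du over [0, 2.1b].
With A² fixed by ∫|ψ|² = 1, i.e. A² = (45·b^7/8)^(−1), substitute and integrate.
Let t = u/b; then A² and the length scale cancel, so P = ∫_{0}^{2.1} t^6·e^(-2·t) dt ÷ ∫_{0}^{∞} t^6·e^(-2·t) dt.
An antiderivative of t^6·e^(-2·t) is -(4·t^6 + 12·t^5 + 30·t^4 + 60·t^3 + 90·t^2 + 90·t + 45)·e^(-2·t)/8; evaluating from 0 to 2.1 gives ≈ 0.74552, while the full integral is 45/8.
The result is P = 0.1325.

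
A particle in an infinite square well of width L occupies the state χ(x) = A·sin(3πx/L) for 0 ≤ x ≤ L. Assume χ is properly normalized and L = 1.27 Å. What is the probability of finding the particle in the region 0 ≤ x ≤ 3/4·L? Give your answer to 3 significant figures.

P ≈ 0.697

P = ∫_{0}^{3/4·L} |χ(x)|² dx.
Since A² = 1/(L/2), this is the region integral divided by the full normalization integral.
In terms of u = x/L (A² and the length scale cancel between numerator and denominator), P = [∫_{0}^{3/4} sin(3·π·u)^2 du] / [∫_{0}^{1} sin(3·π·u)^2 du].
Using ∫ sin(3·π·u)^2 du = u/2 - sin(6·π·u)/(12·π), the numerator is 3/8 - 1/(12·π) and the denominator is 1/2.
Evaluating gives P = (-2 + 9·π)/(12·π).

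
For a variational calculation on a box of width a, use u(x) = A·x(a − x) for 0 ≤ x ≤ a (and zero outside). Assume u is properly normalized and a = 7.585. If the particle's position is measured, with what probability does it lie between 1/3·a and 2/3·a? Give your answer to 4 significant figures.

P = ∫_{1/3·a}^{2/3·a} |u(x)|² dx.
Since A² = 1/(a^5/30), this is the region integral divided by the full normalization integral.
In terms of t = x/a (A² and the length scale cancel between numerator and denominator), P = [∫_{1/3}^{2/3} t^2·(1 - t)^2 dt] / [∫_{0}^{1} t^2·(1 - t)^2 dt].
With ∫ t^2·(1 - t)^2 dt = t^3·(6·t^2 - 15·t + 10)/30 + C, the region integral is 47/2430 and the full one is 1/30.
This works out to P = 47/81.

P ≈ 0.5802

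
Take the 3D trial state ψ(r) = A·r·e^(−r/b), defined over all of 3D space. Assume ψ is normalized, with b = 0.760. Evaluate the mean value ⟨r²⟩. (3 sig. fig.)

By definition ⟨r²⟩ = ∫ r^2 |ψ(r)|² 4πr² dr.
Using ∫₀^∞ rⁿ e^(−αr) dr = n!/αⁿ⁺¹, evaluating both integrals, ⟨r²⟩ = 15·b^2/2.
With b = 0.760, ⟨r^2⟩ = 4.332.

⟨r^2⟩ ≈ 4.33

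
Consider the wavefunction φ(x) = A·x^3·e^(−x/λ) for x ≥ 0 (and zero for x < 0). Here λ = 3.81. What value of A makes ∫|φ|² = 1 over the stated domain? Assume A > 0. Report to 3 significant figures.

A ≈ 0.00391

Normalization requires ∫|φ|² dx = 1, integrated from 0 to ∞.
Carrying out the integral gives A² · 45·λ^7/8.
Plugging in λ = 3.81 yields A = 0.003906.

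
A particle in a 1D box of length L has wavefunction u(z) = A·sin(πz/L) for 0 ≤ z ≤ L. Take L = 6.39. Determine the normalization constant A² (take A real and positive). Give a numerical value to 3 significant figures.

Normalization requires ∫|u|² dz = 1, integrated from 0 to L.
With ∫₀^L sin²(nπz/L) dz = L/2, with u = A·sin(πz/L), the integral evaluates to A²·[L/2].
Hence A² = 1/[L/2].
Substituting L = 6.39 gives A² = 0.3130, so A = 0.5595.

A^2 ≈ 0.313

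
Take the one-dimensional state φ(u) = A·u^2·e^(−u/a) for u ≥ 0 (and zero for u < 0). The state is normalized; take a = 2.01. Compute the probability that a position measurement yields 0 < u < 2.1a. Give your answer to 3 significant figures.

|φ|² is the probability density, so P = ∫_{0}^{2.1a} |φ|² du.
The normalization integral ∫|φ|²du over the whole domain equals 3·a^5/4·A², and A² cancels in the ratio.
Substituting t = u/a, A² and the length scale cancel in the ratio: P = ∫_{0}^{2.1} t^4·e^(-2·t) dt / ∫_{0}^{∞} t^4·e^(-2·t) dt.
With ∫ t^4·e^(-2·t) dt = -(t^4/2 + t^3 + 3·t^2/2 + 3·t/2 + 3/4)·e^(-2·t) + C, the region integral is ≈ 0.30763 and the full one is 3/4.
Taking the ratio, P = 0.4102.

P ≈ 0.410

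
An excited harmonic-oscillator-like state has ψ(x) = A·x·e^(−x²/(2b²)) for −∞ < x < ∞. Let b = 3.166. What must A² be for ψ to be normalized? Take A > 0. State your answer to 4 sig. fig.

A^2 ≈ 0.03556

Require ∫ |ψ|² dx = 1 over the whole domain.
With ψ = A·x·e^(−x²/(2b²)), the integral evaluates to A²·[√(π)·b^3/2].
Substituting b = 3.166 gives A² = 0.035557, so A = 0.18857.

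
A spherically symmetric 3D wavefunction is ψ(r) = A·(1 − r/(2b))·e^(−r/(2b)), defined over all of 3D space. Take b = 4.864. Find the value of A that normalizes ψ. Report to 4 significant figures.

Require ∫ |ψ|² 4πr² dr = 1 over the whole domain.
The angular integral contributes 4π, leaving ∫₀^∞ r²|ψ|² dr.
Recall ∫₀^∞ r^m e^(−r/β) dr = m!·β^(m+1), carrying out the integral gives A² · 8·π·b^3.
Setting this equal to 1 gives A² = 1/(8·π·b^3).
Plugging in b = 4.864 yields A = 0.018595.

A ≈ 0.01859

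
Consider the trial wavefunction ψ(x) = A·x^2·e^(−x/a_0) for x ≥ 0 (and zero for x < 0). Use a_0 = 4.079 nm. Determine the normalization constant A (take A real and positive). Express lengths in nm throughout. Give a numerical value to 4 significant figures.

A ≈ 0.03436 nm^(-5/2)

Normalization requires ∫|ψ|² dx = 1, integrated from 0 to ∞.
With ∫₀^∞ x^4 e^(−αx) dx = 4!/α^5, with ψ = A·x^2·e^(−x/a_0), the integral evaluates to A²·[3·a_0^5/4].
Setting this equal to 1 gives A² = 1/(3·a_0^5/4).
Plugging in a_0 = 4.079 yields A = 0.034363.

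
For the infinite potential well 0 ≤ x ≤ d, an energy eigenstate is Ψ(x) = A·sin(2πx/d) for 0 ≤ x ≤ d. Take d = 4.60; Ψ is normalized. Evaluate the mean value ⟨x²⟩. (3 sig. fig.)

⟨x^2⟩ ≈ 6.79

By definition ⟨x²⟩ = ∫ x^2 |Ψ(x)|² dx.
Since the A² factors cancel between numerator and denominator, ⟨x²⟩ = -d^2/(8·π^2) + d^2/3.
Putting d = 4.60 gives 6.785.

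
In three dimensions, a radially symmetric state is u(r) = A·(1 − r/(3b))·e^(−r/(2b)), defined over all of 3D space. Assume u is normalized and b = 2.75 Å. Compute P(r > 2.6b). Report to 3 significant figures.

P ≈ 0.649

P = ∫ |u|² 4πr² dr over r > 2.6b.
Normalization gives A² = 1/(8·π·b^3/3).
Let t = r/b; then A², 4π and the length scale all cancel, so P = ∫_{2.6}^{∞} t^2·(1 - t/3)^2·e^(-t) dt ÷ ∫_{0}^{∞} t^2·(1 - t/3)^2·e^(-t) dt.
An antiderivative of t^2·(1 - t/3)^2·e^(-t) is (-t^4 + 2·t^3 - 3·t^2 - 6·t - 6)·e^(-t)/9; evaluating from 2.6 to ∞ gives ≈ 0.43265, while the full integral is 2/3.
Taking the ratio yields P = 0.6490.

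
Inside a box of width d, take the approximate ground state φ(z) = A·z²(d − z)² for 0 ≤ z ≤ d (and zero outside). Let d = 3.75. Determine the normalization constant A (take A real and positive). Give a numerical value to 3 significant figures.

We need A² ∫|f|² dz = 1, taking the integral from 0 to d.
Carrying out the integral gives A² · d^9/630.
So A² = (d^9/630)^(−1).
Plugging in d = 3.75 yields A = 0.06554.

A ≈ 0.0655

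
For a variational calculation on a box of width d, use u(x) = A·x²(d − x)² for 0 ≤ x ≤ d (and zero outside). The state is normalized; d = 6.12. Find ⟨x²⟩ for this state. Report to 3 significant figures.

⟨x^2⟩ ≈ 10.2

By definition ⟨x²⟩ = ∫ x^2 |u(x)|² dx.
The ratio of the moment integral to the normalization integral gives ⟨x²⟩ = 3·d^2/11.
With d = 6.12, ⟨x^2⟩ = 10.21.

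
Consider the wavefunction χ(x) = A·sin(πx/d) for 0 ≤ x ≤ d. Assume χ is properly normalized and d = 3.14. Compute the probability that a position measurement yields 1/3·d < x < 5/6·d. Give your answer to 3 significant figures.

P ≈ 0.776

|χ|² is the probability density, so P = ∫_{1/3·d}^{5/6·d} |χ|² dx.
With A² fixed by ∫|χ|² = 1, i.e. A² = (d/2)^(−1), substitute and integrate.
Substituting u = x/d, A² and the length scale cancel in the ratio: P = ∫_{1/3}^{5/6} sin(π·u)^2 du / ∫_{0}^{1} sin(π·u)^2 du.
Using ∫ sin(π·u)^2 du = u/2 - sin(2·π·u)/(4·π), the numerator is √(3)/(4·π) + 1/4 and the denominator is 1/2.
Evaluating gives P = (√(3) + π)/(2·π).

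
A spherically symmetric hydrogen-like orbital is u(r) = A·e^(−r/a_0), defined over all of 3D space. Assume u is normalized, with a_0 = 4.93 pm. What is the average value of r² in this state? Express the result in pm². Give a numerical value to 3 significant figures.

The expectation value is the |u|²-weighted average of r^2: ∫ r^2|u|² 4πr² dr.
The ratio of the moment integral to the normalization integral gives ⟨r²⟩ = 3·a_0^2.
Putting a_0 = 4.93 gives 72.91.

⟨r^2⟩ ≈ 72.9 pm^2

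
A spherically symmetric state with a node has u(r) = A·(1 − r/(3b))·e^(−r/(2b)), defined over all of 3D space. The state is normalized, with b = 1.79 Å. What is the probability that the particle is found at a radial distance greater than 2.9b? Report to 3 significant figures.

P ≈ 0.647

With dV = 4πr²dr, the probability is ∫|u|² dV over r > 2.9b.
Normalization gives A² = 1/(8·π·b^3/3).
Let t = r/b; then A², 4π and the length scale all cancel, so P = ∫_{2.9}^{∞} t^2·(1 - t/3)^2·e^(-t) dt ÷ ∫_{0}^{∞} t^2·(1 - t/3)^2·e^(-t) dt.
With ∫ t^2·(1 - t/3)^2·e^(-t) dt = (-t^4 + 2·t^3 - 3·t^2 - 6·t - 6)·e^(-t)/9 + C, the region integral is ≈ 0.43150 and the full one is 2/3.
Taking the ratio yields P = 0.6473.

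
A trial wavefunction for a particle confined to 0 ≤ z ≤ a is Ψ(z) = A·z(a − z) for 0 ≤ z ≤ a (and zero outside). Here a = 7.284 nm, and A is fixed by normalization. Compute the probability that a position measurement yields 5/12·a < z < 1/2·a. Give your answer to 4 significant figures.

P = ∫_{5/12·a}^{1/2·a} |Ψ(z)|² dz.
Since A² = 1/(a^5/30), this is the region integral divided by the full normalization integral.
Substituting u = z/a, A² and the length scale cancel in the ratio: P = ∫_{5/12}^{1/2} u^2·(1 - u)^2 du / ∫_{0}^{1} u^2·(1 - u)^2 du.
With ∫ u^2·(1 - u)^2 du = u^3·(6·u^2 - 15·u + 10)/30 + C, the region integral is ≈ 0.00511269 and the full one is 1/30.
Taking the ratio, P = 0.15338.

P ≈ 0.1534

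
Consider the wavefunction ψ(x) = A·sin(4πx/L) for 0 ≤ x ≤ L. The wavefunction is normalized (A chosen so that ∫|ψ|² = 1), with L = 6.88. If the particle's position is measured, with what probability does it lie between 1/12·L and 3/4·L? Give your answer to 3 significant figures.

The probability is P = ∫ |ψ|² dx over [1/12·L, 3/4·L].
Since A² = 1/(L/2), this is the region integral divided by the full normalization integral.
Let u = x/L; then A² and the length scale cancel, so P = ∫_{1/12}^{3/4} sin(4·π·u)^2 du ÷ ∫_{0}^{1} sin(4·π·u)^2 du.
An antiderivative of sin(4·π·u)^2 is u/2 - sin(4·π·u)·cos(4·π·u)/(8·π); evaluating from 1/12 to 3/4 gives √(3)/(32·π) + 1/3, while the full integral is 1/2.
The result is P = √(3)/(16·π) + 2/3.

P ≈ 0.701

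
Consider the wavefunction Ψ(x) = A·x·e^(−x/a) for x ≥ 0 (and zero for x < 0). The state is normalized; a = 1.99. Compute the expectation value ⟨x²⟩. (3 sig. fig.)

⟨x^2⟩ ≈ 11.9

The expectation value is the |Ψ|²-weighted average of x^2: ∫ x^2|Ψ|² dx.
The ratio of the moment integral to the normalization integral gives ⟨x²⟩ = 3·a^2.
Putting a = 1.99 gives 11.88.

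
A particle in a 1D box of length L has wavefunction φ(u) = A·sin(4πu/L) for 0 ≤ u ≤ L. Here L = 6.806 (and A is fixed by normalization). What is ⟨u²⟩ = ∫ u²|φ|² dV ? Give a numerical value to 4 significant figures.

The expectation value is the |φ|²-weighted average of u^2: ∫ u^2|φ|² du.
Evaluating both integrals, ⟨u²⟩ = -L^2/(32·π^2) + L^2/3.
With L = 6.806, ⟨u^2⟩ = 15.294.

⟨u^2⟩ ≈ 15.29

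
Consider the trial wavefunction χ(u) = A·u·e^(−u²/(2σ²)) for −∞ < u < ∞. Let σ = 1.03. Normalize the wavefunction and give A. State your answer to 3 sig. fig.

The normalization condition is ∫|χ|² du = 1 from −∞ to ∞.
The integral (without the A² prefactor) comes out to √(π)·σ^3/2.
Plugging in σ = 1.03 yields A = 1.016.

A ≈ 1.02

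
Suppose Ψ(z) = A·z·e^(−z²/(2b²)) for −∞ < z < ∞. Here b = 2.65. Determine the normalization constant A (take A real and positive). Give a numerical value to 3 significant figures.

We need A² ∫|f|² dz = 1, taking the integral from −∞ to ∞.
The integral (without the A² prefactor) comes out to √(π)·b^3/2.
Hence A² = 1/[√(π)·b^3/2].
Substituting b = 2.65 gives A² = 0.06063, so A = 0.2462.

A ≈ 0.246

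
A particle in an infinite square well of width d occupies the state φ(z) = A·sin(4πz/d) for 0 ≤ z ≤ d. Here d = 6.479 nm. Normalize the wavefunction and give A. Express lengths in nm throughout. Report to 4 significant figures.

A ≈ 0.5556 nm^(-1/2)

Normalization requires ∫|φ|² dz = 1, integrated from 0 to d.
Using sin²θ = (1 − cos 2θ)/2, with φ = A·sin(4πz/d), the integral evaluates to A²·[d/2].
Substituting d = 6.479 gives A² = 0.30869, so A = 0.55560.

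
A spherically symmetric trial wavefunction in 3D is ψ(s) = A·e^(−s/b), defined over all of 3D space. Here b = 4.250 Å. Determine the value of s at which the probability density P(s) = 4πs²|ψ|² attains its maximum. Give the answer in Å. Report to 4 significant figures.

s ≈ 4.250 Å

Set d/ds [P(s) = 4πs²|ψ|²] = 0 and solve for s > 0.
This gives s = b.
With b = 4.250, the most probable radial distance is 4.2500 Å.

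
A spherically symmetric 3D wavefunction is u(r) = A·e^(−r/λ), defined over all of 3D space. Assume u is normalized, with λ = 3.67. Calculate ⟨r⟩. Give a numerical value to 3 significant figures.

⟨r⟩ ≈ 5.51

By definition ⟨r⟩ = ∫ r |u(r)|² 4πr² dr.
Recall ∫₀^∞ r^m e^(−r/β) dr = m!·β^(m+1), evaluating both integrals, ⟨r⟩ = 3·λ/2.
With λ = 3.67, ⟨r⟩ = 5.505.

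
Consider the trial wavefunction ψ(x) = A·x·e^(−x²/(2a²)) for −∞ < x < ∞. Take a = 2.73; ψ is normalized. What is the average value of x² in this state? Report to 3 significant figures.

⟨x^2⟩ ≈ 11.2

The expectation value is the |ψ|²-weighted average of x^2: ∫ x^2|ψ|² dx.
Since the A² factors cancel between numerator and denominator, ⟨x²⟩ = 3·a^2/2.
With a = 2.73, ⟨x^2⟩ = 11.18.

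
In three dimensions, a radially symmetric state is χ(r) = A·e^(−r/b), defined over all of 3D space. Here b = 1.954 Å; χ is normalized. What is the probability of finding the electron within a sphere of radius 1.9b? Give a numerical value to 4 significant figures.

P ≈ 0.7311

With dV = 4πr²dr, the probability is ∫|χ|² dV over r ≤ 1.9b.
A² is fixed by ∫₀^∞ 4πr²|χ|² dr = 1, i.e. A² = (π·b^3)^(−1).
Substituting u = r/b, A², 4π and the length scale all cancel in the ratio: P = ∫_{0}^{1.9} u^2·e^(-2·u) du / ∫_{0}^{∞} u^2·e^(-2·u) du.
With ∫ u^2·e^(-2·u) du = -(2·u^2 + 2·u + 1)·e^(-2·u)/4 + C, the region integral is 1/4 - 601·e^(-19/5)/200 and the full one is 1/4.
The region integral divided by the full integral gives P = 0.73110.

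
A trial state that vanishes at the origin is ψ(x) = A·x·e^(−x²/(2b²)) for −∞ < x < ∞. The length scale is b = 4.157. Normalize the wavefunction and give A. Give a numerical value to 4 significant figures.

We need A² ∫|f|² dx = 1, taking the integral from −∞ to ∞.
With ∫_{−∞}^{∞} x^(2m) e^(−αx²) dx = (2m−1)!!·√π / (2^m α^(m+1/2)), the integral (without the A² prefactor) comes out to √(π)·b^3/2.
So A² = (√(π)·b^3/2)^(−1).
Plugging in b = 4.157 yields A = 0.12533.

A ≈ 0.1253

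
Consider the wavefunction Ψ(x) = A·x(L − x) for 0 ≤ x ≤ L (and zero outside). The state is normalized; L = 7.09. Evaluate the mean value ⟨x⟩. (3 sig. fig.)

By definition ⟨x⟩ = ∫ x |Ψ(x)|² dx.
Expanding the polynomial and integrating term by term, since the A² factors cancel between numerator and denominator, ⟨x⟩ = L/2.
With L = 7.09, ⟨x⟩ = 3.545.

⟨x⟩ ≈ 3.55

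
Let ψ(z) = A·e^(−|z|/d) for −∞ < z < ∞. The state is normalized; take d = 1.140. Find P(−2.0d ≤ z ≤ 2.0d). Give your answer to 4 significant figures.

The probability is P = ∫ |ψ|² dz over [−2.0d, 2.0d].
The normalization integral ∫|ψ|²dz over the whole domain equals d·A², and A² cancels in the ratio.
By symmetry take twice the z ≥ 0 contribution in numerator and denominator; the 2's cancel. Substituting u = z/d, A² and the length scale cancel in the ratio: P = ∫_{0}^{2.0} e^(-2·u) du / ∫_{0}^{∞} e^(-2·u) du.
An antiderivative of e^(-2·u) is -e^(-2·u)/2; evaluating from 0 to 2.0 gives 1/2 - e^(-4)/2, while the full integral is 1/2.
Evaluating gives P = 0.98168.

P ≈ 0.9817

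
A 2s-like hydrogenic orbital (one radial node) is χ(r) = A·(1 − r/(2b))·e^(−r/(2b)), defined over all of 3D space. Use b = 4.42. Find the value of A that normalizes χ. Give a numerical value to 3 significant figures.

The normalization condition is ∫|χ|² 4πr² dr = 1 from 0 to ∞.
The angular integral contributes 4π, leaving ∫₀^∞ r²|χ|² dr.
Using ∫₀^∞ rⁿ e^(−αr) dr = n!/αⁿ⁺¹, carrying out the integral gives A² · 8·π·b^3.
Substituting b = 4.42 gives A² = 0.0004608, so A = 0.02147.

A ≈ 0.0215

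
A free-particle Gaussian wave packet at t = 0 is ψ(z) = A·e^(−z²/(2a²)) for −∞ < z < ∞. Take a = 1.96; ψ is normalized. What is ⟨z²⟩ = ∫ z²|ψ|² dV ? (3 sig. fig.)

The expectation value is the |ψ|²-weighted average of z^2: ∫ z^2|ψ|² dz.
Evaluating both integrals, ⟨z²⟩ = a^2/2.
With a = 1.96, ⟨z^2⟩ = 1.921.

⟨z^2⟩ ≈ 1.92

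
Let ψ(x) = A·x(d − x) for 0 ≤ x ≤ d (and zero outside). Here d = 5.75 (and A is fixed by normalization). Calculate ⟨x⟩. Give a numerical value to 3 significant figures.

⟨x⟩ = ∫ x |ψ|² dx over the full domain.
The ratio of the moment integral to the normalization integral gives ⟨x⟩ = d/2.
Putting d = 5.75 gives 2.875.

⟨x⟩ ≈ 2.88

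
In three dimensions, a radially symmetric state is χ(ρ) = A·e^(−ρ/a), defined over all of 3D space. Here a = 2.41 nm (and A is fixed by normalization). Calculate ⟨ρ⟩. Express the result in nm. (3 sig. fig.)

⟨ρ⟩ ≈ 3.62 nm

The expectation value is the |χ|²-weighted average of ρ: ∫ ρ|χ|² 4πρ² dρ.
Evaluating both integrals, ⟨ρ⟩ = 3·a/2.
With a = 2.41, ⟨ρ⟩ = 3.615.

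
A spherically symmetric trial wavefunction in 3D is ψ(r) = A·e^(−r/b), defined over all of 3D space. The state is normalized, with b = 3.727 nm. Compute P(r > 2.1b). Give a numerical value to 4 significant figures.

Integrate the radial probability density 4πr²|ψ|² over r > 2.1b.
The full normalization integral is A²·[π·b^3] = 1, fixing A².
In terms of u = r/b (A², 4π and the length scale all cancel between numerator and denominator), P = [∫_{2.1}^{∞} u^2·e^(-2·u) du] / [∫_{0}^{∞} u^2·e^(-2·u) du].
An antiderivative of u^2·e^(-2·u) is -(2·u^2 + 2·u + 1)·e^(-2·u)/4; evaluating from 2.1 to ∞ gives 701·e^(-21/5)/200, while the full integral is 1/4.
The region integral divided by the full integral gives P = 0.21024.

P ≈ 0.2102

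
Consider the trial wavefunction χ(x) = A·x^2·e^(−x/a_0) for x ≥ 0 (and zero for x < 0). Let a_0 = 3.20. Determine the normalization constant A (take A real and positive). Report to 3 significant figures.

A ≈ 0.0630

The normalization condition is ∫|χ|² dx = 1 from 0 to ∞.
Recall ∫₀^∞ x^m e^(−x/β) dx = m!·β^(m+1), the integral (without the A² prefactor) comes out to 3·a_0^5/4.
Substituting a_0 = 3.20 gives A² = 0.003974, so A = 0.06304.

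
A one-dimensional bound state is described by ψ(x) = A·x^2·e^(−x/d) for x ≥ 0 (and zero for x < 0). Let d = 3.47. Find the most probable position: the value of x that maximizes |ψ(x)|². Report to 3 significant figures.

Differentiate |ψ(x)|² with respect to x and set to zero.
This gives x = 2·d.
With d = 3.47, the most probable position is 6.940.

x ≈ 6.94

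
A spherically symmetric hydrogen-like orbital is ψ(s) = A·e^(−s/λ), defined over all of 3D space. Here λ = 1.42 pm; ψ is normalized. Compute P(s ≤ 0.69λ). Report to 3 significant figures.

P = ∫ |ψ|² 4πs² ds over s ≤ 0.69λ.
A² is fixed by ∫₀^∞ 4πs²|ψ|² ds = 1, i.e. A² = (π·λ^3)^(−1).
Substituting u = s/λ, A², 4π and the length scale all cancel in the ratio: P = ∫_{0}^{0.69} u^2·e^(-2·u) du / ∫_{0}^{∞} u^2·e^(-2·u) du.
Using ∫ u^2·e^(-2·u) du = -(2·u^2 + 2·u + 1)·e^(-2·u)/4, the numerator is ≈ 0.040422 and the denominator is 1/4.
The region integral divided by the full integral gives P = 0.1617.

P ≈ 0.162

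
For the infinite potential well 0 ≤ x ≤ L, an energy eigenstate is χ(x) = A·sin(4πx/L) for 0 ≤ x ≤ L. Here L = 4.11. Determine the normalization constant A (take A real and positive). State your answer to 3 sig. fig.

A ≈ 0.698

Require ∫ |χ|² dx = 1 over the whole domain.
With χ = A·sin(4πx/L), the integral evaluates to A²·[L/2].
Setting this equal to 1 gives A² = 1/(L/2).
Plugging in L = 4.11 yields A = 0.6976.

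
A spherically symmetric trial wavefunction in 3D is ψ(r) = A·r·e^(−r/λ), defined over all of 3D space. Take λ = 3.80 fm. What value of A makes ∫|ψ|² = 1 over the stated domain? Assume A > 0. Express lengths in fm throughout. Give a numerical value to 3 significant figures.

Require ∫ |ψ|² 4πr² dr = 1 over the whole domain.
Carrying out the integral gives A² · 3·π·λ^5.
So A² = (3·π·λ^5)^(−1).
Plugging in λ = 3.80 yields A = 0.01157.

A ≈ 0.0116 fm^(-5/2)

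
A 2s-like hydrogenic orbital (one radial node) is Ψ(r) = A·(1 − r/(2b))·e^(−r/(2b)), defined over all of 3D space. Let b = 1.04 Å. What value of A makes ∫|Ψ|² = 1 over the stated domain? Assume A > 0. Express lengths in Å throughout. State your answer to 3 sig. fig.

Normalization requires ∫|Ψ|² 4πr² dr = 1, integrated from 0 to ∞.
In 3D with spherical symmetry the volume element is 4πr² dr.
With ∫₀^∞ r^4 e^(−αr) dr = 4!/α^5, ∫|Ψ|² 4πr² dr = A²·(8·π·b^3).
Setting this equal to 1 gives A² = 1/(8·π·b^3).
With b = 1.04: A² = 0.03537 and A = 0.1881.

A ≈ 0.188 Å^(-3/2)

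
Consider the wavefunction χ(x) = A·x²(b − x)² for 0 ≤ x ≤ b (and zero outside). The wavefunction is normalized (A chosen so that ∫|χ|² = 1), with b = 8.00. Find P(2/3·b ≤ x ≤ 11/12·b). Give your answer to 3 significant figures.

P ≈ 0.144

The probability is P = ∫ |χ|² dx over [2/3·b, 11/12·b].
Since A² = 1/(b^9/630), this is the region integral divided by the full normalization integral.
Substituting u = x/b, A² and the length scale cancel in the ratio: P = ∫_{2/3}^{11/12} u^4·(1 - u)^4 du / ∫_{0}^{1} u^4·(1 - u)^4 du.
With ∫ u^4·(1 - u)^4 du = u^5·(70·u^4 - 315·u^3 + 540·u^2 - 420·u + 126)/630 + C, the region integral is ≈ 0.00022931 and the full one is 1/630.
Taking the ratio, P = 0.1445.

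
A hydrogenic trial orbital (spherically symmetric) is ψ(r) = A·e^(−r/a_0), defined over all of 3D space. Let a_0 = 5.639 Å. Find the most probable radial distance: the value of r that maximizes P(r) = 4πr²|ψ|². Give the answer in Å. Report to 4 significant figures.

Differentiate P(r) = 4πr²|ψ|² with respect to r and set to zero.
Solving yields r = a_0.
With a_0 = 5.639, the most probable radial distance is 5.6390 Å.

r ≈ 5.639 Å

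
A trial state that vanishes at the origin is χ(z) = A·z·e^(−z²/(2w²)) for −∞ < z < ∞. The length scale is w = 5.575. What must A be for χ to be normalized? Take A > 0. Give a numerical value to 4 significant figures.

Require ∫ |χ|² dz = 1 over the whole domain.
With χ = A·z·e^(−z²/(2w²)), the integral evaluates to A²·[√(π)·w^3/2].
Hence A² = 1/[√(π)·w^3/2].
Plugging in w = 5.575 yields A = 0.080698.

A ≈ 0.08070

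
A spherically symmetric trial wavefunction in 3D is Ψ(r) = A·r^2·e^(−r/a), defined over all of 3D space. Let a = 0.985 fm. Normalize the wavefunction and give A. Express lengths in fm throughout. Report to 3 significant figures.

The normalization condition is ∫|Ψ|² 4πr² dr = 1 from 0 to ∞.
Using ∫₀^∞ rⁿ e^(−αr) dr = n!/αⁿ⁺¹, with Ψ = A·r^2·e^(−r/a), the integral evaluates to A²·[45·π·a^7/2].
So A² = (45·π·a^7/2)^(−1).
Plugging in a = 0.985 yields A = 0.1254.

A ≈ 0.125 fm^(-7/2)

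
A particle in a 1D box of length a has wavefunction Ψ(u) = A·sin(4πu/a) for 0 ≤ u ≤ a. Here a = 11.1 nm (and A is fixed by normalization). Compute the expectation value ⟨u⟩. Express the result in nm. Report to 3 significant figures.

⟨u⟩ ≈ 5.55 nm

⟨u⟩ = ∫ u |Ψ|² du over the full domain.
Since the A² factors cancel between numerator and denominator, ⟨u⟩ = a/2.
Putting a = 11.1 gives 5.550.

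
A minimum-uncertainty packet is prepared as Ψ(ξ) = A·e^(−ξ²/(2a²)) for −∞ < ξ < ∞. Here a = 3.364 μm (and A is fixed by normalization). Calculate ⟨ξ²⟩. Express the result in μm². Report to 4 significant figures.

⟨ξ²⟩ = ∫ ξ^2 |Ψ|² dξ over the full domain.
The ratio of the moment integral to the normalization integral gives ⟨ξ²⟩ = a^2/2.
With a = 3.364, ⟨ξ^2⟩ = 5.6582.

⟨ξ^2⟩ ≈ 5.658 μm^2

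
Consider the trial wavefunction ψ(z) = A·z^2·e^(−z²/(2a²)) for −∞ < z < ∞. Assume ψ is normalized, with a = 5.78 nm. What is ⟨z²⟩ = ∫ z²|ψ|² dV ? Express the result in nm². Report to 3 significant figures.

By definition ⟨z²⟩ = ∫ z^2 |ψ(z)|² dz.
Since the A² factors cancel between numerator and denominator, ⟨z²⟩ = 5·a^2/2.
Putting a = 5.78 gives 83.52.

⟨z^2⟩ ≈ 83.5 nm^2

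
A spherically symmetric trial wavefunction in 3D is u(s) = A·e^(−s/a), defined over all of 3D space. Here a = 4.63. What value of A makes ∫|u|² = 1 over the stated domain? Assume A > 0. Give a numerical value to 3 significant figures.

Normalization requires ∫|u|² 4πs² ds = 1, integrated from 0 to ∞.
(Spherical symmetry: dV = 4πs² ds.)
Carrying out the integral gives A² · π·a^3.
Hence A² = 1/[π·a^3].
With a = 4.63: A² = 0.003207 and A = 0.05663.

A ≈ 0.0566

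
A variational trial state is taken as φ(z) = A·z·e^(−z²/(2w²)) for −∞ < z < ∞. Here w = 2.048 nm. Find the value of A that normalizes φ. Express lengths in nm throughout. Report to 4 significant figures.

A ≈ 0.3624 nm^(-3/2)

We need A² ∫|f|² dz = 1, taking the integral from −∞ to ∞.
With ∫_{−∞}^{∞} z^(2m) e^(−αz²) dz = (2m−1)!!·√π / (2^m α^(m+1/2)), the integral (without the A² prefactor) comes out to √(π)·w^3/2.
So A² = (√(π)·w^3/2)^(−1).
With w = 2.048: A² = 0.13136 and A = 0.36244.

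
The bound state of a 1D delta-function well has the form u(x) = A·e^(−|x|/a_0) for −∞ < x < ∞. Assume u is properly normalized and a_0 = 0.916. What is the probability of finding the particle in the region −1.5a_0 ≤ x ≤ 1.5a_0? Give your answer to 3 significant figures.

P ≈ 0.950

The probability is P = ∫ |u|² dx over [−1.5a_0, 1.5a_0].
The normalization integral ∫|u|²dx over the whole domain equals a_0·A², and A² cancels in the ratio.
Both integrals are even about x = 0, so only the x ≥ 0 halves are needed (the factors of 2 cancel). Let t = x/a_0; then A² and the length scale cancel, so P = ∫_{0}^{1.5} e^(-2·t) dt ÷ ∫_{0}^{∞} e^(-2·t) dt.
Using ∫ e^(-2·t) dt = -e^(-2·t)/2, the numerator is 1/2 - e^(-3)/2 and the denominator is 1/2.
Taking the ratio, P = 0.9502.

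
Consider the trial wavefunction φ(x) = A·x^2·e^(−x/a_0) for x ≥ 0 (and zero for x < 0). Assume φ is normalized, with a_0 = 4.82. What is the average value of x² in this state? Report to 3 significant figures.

By definition ⟨x²⟩ = ∫ x^2 |φ(x)|² dx.
The ratio of the moment integral to the normalization integral gives ⟨x²⟩ = 15·a_0^2/2.
With a_0 = 4.82, ⟨x^2⟩ = 174.2.

⟨x^2⟩ ≈ 174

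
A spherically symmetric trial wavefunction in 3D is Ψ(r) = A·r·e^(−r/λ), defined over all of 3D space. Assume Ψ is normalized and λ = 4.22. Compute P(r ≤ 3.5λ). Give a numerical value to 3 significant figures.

With dV = 4πr²dr, the probability is ∫|Ψ|² dV over r ≤ 3.5λ.
Normalization gives A² = 1/(3·π·λ^5).
In terms of u = r/λ (A², 4π and the length scale all cancel between numerator and denominator), P = [∫_{0}^{3.5} u^4·e^(-2·u) du] / [∫_{0}^{∞} u^4·e^(-2·u) du].
Using ∫ u^4·e^(-2·u) du = -(u^4/2 + u^3 + 3·u^2/2 + 3·u/2 + 3/4)·e^(-2·u), the numerator is 3/4 - 4553·e^(-7)/32 and the denominator is 3/4.
Taking the ratio yields P = 0.8270.

P ≈ 0.827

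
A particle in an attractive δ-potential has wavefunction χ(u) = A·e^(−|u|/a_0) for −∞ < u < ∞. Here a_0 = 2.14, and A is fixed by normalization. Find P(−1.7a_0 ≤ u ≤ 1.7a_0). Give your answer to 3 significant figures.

|χ|² is the probability density, so P = ∫_{−1.7a_0}^{1.7a_0} |χ|² du.
The normalization integral ∫|χ|²du over the whole domain equals a_0·A², and A² cancels in the ratio.
By symmetry take twice the u ≥ 0 contribution in numerator and denominator; the 2's cancel. Substituting t = u/a_0, A² and the length scale cancel in the ratio: P = ∫_{0}^{1.7} e^(-2·t) dt / ∫_{0}^{∞} e^(-2·t) dt.
Using ∫ e^(-2·t) dt = -e^(-2·t)/2, the numerator is 1/2 - e^(-17/5)/2 and the denominator is 1/2.
Taking the ratio, P = 0.9666.

P ≈ 0.967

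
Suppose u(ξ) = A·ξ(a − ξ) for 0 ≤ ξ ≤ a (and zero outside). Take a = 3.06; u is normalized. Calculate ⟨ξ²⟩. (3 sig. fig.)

⟨ξ^2⟩ ≈ 2.68

The expectation value is the |u|²-weighted average of ξ^2: ∫ ξ^2|u|² dξ.
Expanding the polynomial and integrating term by term, since the A² factors cancel between numerator and denominator, ⟨ξ²⟩ = 2·a^2/7.
With a = 3.06, ⟨ξ^2⟩ = 2.675.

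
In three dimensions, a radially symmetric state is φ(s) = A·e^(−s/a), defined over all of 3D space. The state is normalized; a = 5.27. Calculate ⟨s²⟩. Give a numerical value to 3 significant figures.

⟨s^2⟩ ≈ 83.3

By definition ⟨s²⟩ = ∫ s^2 |φ(s)|² 4πs² ds.
With ∫₀^∞ s^4 e^(−αs) ds = 4!/α^5, the ratio of the moment integral to the normalization integral gives ⟨s²⟩ = 3·a^2.
Putting a = 5.27 gives 83.32.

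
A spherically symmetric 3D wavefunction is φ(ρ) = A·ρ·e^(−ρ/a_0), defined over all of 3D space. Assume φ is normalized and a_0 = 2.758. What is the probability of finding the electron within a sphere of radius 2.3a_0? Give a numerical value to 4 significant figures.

P ≈ 0.4868

With dV = 4πρ²dρ, the probability is ∫|φ|² dV over ρ ≤ 2.3a_0.
A² is fixed by ∫₀^∞ 4πρ²|φ|² dρ = 1, i.e. A² = (3·π·a_0^5)^(−1).
Let u = ρ/a_0; then A², 4π and the length scale all cancel, so P = ∫_{0}^{2.3} u^4·e^(-2·u) du ÷ ∫_{0}^{∞} u^4·e^(-2·u) du.
With ∫ u^4·e^(-2·u) du = -(u^4/2 + u^3 + 3·u^2/2 + 3·u/2 + 3/4)·e^(-2·u) + C, the region integral is ≈ 0.365074 and the full one is 3/4.
The region integral divided by the full integral gives P = 0.48677.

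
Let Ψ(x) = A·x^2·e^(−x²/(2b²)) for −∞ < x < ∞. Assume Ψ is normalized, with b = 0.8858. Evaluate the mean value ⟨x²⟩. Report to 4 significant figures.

By definition ⟨x²⟩ = ∫ x^2 |Ψ(x)|² dx.
The ratio of the moment integral to the normalization integral gives ⟨x²⟩ = 5·b^2/2.
Putting b = 0.8858 gives 1.9616.

⟨x^2⟩ ≈ 1.962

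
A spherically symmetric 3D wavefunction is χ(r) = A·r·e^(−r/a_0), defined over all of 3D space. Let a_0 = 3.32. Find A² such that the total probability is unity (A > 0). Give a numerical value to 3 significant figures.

The normalization condition is ∫|χ|² 4πr² dr = 1 from 0 to ∞.
The integral (without the A² prefactor) comes out to 3·π·a_0^5.
Substituting a_0 = 3.32 gives A² = 0.0002631, so A = 0.01622.

A^2 ≈ 0.000263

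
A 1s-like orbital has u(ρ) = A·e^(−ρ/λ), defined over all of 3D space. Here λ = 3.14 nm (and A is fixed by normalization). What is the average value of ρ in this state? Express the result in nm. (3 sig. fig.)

By definition ⟨ρ⟩ = ∫ ρ |u(ρ)|² 4πρ² dρ.
Recall ∫₀^∞ ρ^m e^(−ρ/β) dρ = m!·β^(m+1), the ratio of the moment integral to the normalization integral gives ⟨ρ⟩ = 3·λ/2.
With λ = 3.14, ⟨ρ⟩ = 4.710.

⟨ρ⟩ ≈ 4.71 nm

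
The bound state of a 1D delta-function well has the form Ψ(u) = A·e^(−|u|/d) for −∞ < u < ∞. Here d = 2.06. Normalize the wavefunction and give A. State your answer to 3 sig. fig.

We need A² ∫|f|² du = 1, taking the integral from −∞ to ∞.
Recall ∫₀^∞ u^m e^(−u/β) du = m!·β^(m+1), ∫|Ψ|² du = A²·(d).
With d = 2.06: A² = 0.4854 and A = 0.6967.

A ≈ 0.697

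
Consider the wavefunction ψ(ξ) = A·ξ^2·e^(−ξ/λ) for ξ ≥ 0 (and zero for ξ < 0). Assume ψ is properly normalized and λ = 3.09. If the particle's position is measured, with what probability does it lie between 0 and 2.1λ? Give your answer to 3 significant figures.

P ≈ 0.410

P = ∫_{0}^{2.1λ} |ψ(ξ)|² dξ.
The normalization integral ∫|ψ|²dξ over the whole domain equals 3·λ^5/4·A², and A² cancels in the ratio.
Substituting u = ξ/λ, A² and the length scale cancel in the ratio: P = ∫_{0}^{2.1} u^4·e^(-2·u) du / ∫_{0}^{∞} u^4·e^(-2·u) du.
With ∫ u^4·e^(-2·u) du = -(u^4/2 + u^3 + 3·u^2/2 + 3·u/2 + 3/4)·e^(-2·u) + C, the region integral is ≈ 0.30763 and the full one is 3/4.
This works out to P = 0.4102.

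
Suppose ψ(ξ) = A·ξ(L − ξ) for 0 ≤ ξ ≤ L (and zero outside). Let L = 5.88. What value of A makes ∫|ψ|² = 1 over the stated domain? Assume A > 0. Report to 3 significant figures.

Require ∫ |ψ|² dξ = 1 over the whole domain.
Expanding the polynomial and integrating term by term, ∫|ψ|² dξ = A²·(L^5/30).
So A² = (L^5/30)^(−1).
Substituting L = 5.88 gives A² = 0.004268, so A = 0.06533.

A ≈ 0.0653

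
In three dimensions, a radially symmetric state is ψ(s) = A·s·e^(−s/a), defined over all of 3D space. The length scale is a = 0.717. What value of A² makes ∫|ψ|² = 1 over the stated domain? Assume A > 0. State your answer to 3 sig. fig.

The normalization condition is ∫|ψ|² 4πs² ds = 1 from 0 to ∞.
In 3D with spherical symmetry the volume element is 4πs² ds.
Using ∫₀^∞ sⁿ e^(−αs) ds = n!/αⁿ⁺¹, ∫|ψ|² 4πs² ds = A²·(3·π·a^5).
Setting this equal to 1 gives A² = 1/(3·π·a^5).
With a = 0.717: A² = 0.5599 and A = 0.7483.

A^2 ≈ 0.560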